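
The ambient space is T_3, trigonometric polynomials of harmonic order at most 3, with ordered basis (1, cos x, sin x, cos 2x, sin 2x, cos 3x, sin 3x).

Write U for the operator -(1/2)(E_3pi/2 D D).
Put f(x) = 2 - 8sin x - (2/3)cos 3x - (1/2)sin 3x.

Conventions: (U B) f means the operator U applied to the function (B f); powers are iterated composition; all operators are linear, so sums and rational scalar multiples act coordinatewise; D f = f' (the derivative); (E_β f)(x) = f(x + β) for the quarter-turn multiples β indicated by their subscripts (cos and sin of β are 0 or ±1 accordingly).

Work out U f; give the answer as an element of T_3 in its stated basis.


the image equals g(x) = 4cos x - (9/4)cos 3x + 3sin 3x

D f = -8cos x - (3/2)cos 3x + 2sin 3x
D D f = 8sin x + 6cos 3x + (9/2)sin 3x
E_3pi/2 D D f = -8cos x + (9/2)cos 3x - 6sin 3x
(-(1/2)(E_3pi/2 D D)) f = 4cos x - (9/4)cos 3x + 3sin 3x


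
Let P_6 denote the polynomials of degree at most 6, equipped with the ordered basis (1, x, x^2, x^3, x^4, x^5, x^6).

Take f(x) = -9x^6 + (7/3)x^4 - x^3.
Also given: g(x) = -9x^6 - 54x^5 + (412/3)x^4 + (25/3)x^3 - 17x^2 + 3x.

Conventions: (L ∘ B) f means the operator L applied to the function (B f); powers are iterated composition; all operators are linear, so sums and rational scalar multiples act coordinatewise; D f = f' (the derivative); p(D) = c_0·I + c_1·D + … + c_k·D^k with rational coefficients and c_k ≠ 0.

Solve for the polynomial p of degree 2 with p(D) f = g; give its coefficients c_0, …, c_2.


p(D) = I + D − (1/2)·D^2, i.e. c_0 = 1, c_1 = 1, c_2 = -1/2

D^0 f = -9x^6 + (7/3)x^4 - x^3
D^1 f = -54x^5 + (28/3)x^3 - 3x^2
D^2 f = -270x^4 + 28x^2 - 6x
matching coefficients of g against c_0 f + c_1 Df + … from the top degree down determines the c_i
solution: c_0 = 1, c_1 = 1, c_2 = -1/2


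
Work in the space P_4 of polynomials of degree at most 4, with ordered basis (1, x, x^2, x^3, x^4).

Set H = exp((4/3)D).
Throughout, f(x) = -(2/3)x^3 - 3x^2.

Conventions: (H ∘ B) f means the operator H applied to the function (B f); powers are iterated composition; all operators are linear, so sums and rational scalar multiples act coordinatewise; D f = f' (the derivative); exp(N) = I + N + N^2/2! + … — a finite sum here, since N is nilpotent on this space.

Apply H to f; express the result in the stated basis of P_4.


order-1 term: -(8/3)x^2 - 8x
order-2 term: -(32/9)x - 16/3
order-3 term: -128/81
the series for exp((4/3)D) f terminates at order 3
exp((4/3)D) f = -(2/3)x^3 - (17/3)x^2 - (104/9)x - 560/81

the result is g(x) = -(2/3)x^3 - (17/3)x^2 - (104/9)x - 560/81


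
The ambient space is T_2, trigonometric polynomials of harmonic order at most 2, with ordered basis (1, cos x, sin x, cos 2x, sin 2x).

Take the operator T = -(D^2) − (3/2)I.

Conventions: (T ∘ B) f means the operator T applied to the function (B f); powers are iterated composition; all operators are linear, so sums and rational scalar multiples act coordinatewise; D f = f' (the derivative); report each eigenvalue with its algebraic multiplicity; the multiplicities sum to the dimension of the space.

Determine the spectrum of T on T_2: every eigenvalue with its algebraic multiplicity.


λ = -3/2 (multiplicity 1), λ = -1/2 (multiplicity 2), λ = 5/2 (multiplicity 2)

image of 1: -3/2
image of cos x: -(1/2)cos x
image of sin x: -(1/2)sin x
image of cos 2x: (5/2)cos 2x
image of sin 2x: (5/2)sin 2x
the matrix is diagonal; its diagonal is (-3/2, -1/2, -1/2, 5/2, 5/2)
for a triangular matrix the eigenvalues are the diagonal entries, with algebraic multiplicity their repetition count


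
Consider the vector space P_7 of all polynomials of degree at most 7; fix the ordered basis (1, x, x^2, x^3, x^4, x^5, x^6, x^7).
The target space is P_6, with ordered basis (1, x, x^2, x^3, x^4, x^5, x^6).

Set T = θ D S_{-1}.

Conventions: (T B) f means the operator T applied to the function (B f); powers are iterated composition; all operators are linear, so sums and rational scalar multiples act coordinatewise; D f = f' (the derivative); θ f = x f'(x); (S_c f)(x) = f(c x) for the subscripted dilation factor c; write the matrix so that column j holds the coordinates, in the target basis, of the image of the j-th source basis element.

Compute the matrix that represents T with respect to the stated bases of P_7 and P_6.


the matrix is [[0, 0, 0, 0, 0, 0, 0, 0]; [0, 0, 2, 0, 0, 0, 0, 0]; [0, 0, 0, -6, 0, 0, 0, 0]; [0, 0, 0, 0, 12, 0, 0, 0]; [0, 0, 0, 0, 0, -20, 0, 0]; [0, 0, 0, 0, 0, 0, 30, 0]; [0, 0, 0, 0, 0, 0, 0, -42]] (rows listed top to bottom)

image of 1: 0
image of x: 0
image of x^2: 2x
image of x^3: -6x^2
image of x^4: 12x^3
image of x^5: -20x^4
image of x^6: 30x^5
image of x^7: -42x^6
each image's coordinates form column j of the matrix


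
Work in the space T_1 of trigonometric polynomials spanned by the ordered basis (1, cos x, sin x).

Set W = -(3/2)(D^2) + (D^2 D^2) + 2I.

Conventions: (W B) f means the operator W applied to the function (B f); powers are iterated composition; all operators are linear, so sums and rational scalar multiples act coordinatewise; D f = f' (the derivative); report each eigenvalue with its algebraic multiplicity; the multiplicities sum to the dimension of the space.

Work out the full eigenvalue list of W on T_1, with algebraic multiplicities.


λ = 2 (multiplicity 1), λ = 9/2 (multiplicity 2)

image of 1: 2
image of cos x: (9/2)cos x
image of sin x: (9/2)sin x
the matrix is diagonal; its diagonal is (2, 9/2, 9/2)
for a triangular matrix the eigenvalues are the diagonal entries, with algebraic multiplicity their repetition count


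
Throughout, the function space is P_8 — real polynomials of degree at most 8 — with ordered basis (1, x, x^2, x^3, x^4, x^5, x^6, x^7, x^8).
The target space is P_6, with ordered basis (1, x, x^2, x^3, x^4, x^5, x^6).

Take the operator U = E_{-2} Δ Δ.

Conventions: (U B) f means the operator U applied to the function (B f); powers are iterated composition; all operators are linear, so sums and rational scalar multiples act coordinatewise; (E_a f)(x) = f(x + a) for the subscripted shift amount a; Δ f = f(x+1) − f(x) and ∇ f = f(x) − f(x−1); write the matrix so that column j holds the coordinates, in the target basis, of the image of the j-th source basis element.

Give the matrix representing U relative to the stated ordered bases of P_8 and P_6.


the matrix is [[0, 0, 2, -6, 14, -30, 62, -126, 254]; [0, 0, 0, 6, -24, 70, -180, 434, -1008]; [0, 0, 0, 0, 12, -60, 210, -630, 1736]; [0, 0, 0, 0, 0, 20, -120, 490, -1680]; [0, 0, 0, 0, 0, 0, 30, -210, 980]; [0, 0, 0, 0, 0, 0, 0, 42, -336]; [0, 0, 0, 0, 0, 0, 0, 0, 56]] (rows listed top to bottom)

image of 1: 0
image of x: 0
image of x^2: 2
image of x^3: 6x - 6
image of x^4: 12x^2 - 24x + 14
image of x^5: 20x^3 - 60x^2 + 70x - 30
image of x^6: 30x^4 - 120x^3 + 210x^2 - 180x + 62
image of x^7: 42x^5 - 210x^4 + 490x^3 - 630x^2 + 434x - 126
image of x^8: 56x^6 - 336x^5 + 980x^4 - 1680x^3 + 1736x^2 - 1008x + 254
each image's coordinates form column j of the matrix


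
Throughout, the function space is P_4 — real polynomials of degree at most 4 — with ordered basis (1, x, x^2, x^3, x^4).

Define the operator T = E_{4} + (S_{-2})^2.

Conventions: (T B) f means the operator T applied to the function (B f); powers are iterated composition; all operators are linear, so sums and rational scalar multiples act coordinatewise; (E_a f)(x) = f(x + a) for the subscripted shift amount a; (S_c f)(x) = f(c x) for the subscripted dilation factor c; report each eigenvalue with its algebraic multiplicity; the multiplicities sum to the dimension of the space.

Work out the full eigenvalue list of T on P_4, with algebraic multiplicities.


λ = 2 (multiplicity 1), λ = 5 (multiplicity 1), λ = 17 (multiplicity 1), λ = 65 (multiplicity 1), λ = 257 (multiplicity 1)

image of 1: 2
image of x: 5x + 4
image of x^2: 17x^2 + 8x + 16
image of x^3: 65x^3 + 12x^2 + 48x + 64
image of x^4: 257x^4 + 16x^3 + 96x^2 + 256x + 256
the matrix is upper triangular; its diagonal is (2, 5, 17, 65, 257)
for a triangular matrix the eigenvalues are the diagonal entries, with algebraic multiplicity their repetition count


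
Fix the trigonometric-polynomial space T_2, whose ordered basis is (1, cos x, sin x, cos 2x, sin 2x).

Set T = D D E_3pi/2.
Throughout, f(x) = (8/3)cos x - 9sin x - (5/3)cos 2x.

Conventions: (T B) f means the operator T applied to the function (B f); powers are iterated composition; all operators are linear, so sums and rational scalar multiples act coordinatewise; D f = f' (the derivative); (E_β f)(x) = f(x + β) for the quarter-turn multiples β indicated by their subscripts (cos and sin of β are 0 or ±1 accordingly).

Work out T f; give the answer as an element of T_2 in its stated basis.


the image equals g(x) = -9cos x - (8/3)sin x - (20/3)cos 2x

E_3pi/2 f = 9cos x + (8/3)sin x + (5/3)cos 2x
D E_3pi/2 f = (8/3)cos x - 9sin x - (10/3)sin 2x
D D E_3pi/2 f = -9cos x - (8/3)sin x - (20/3)cos 2x


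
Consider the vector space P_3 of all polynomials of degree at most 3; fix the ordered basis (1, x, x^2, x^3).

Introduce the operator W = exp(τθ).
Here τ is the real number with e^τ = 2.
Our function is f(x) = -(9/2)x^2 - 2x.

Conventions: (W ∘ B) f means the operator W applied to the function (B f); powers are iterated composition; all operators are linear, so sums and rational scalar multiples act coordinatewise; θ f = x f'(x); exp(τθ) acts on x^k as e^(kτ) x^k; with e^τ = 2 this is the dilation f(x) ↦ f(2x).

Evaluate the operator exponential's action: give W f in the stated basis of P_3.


exp(τθ) x^k = e^(kτ) x^k; with e^τ = 2 this sends x^k to 2^k x^k
x ↦ 2 x
x^2 ↦ 4 x^2
applying this coordinatewise to f: exp(τθ) f = -18x^2 - 4x

the result is g(x) = -18x^2 - 4x


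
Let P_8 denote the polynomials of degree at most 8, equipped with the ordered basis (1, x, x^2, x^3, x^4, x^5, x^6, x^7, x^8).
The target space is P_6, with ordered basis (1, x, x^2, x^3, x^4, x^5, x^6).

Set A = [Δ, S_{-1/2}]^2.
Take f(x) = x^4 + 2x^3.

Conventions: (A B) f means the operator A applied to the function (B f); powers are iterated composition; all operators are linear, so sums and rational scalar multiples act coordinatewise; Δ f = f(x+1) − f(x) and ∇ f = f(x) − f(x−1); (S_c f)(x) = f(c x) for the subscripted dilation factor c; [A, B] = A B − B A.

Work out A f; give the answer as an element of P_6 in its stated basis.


S_{-1/2} f = (1/16)x^4 - (1/4)x^3
Δ S_{-1/2} f = (1/4)x^3 - (3/8)x^2 - (1/2)x - 3/16
Δ f = 4x^3 + 12x^2 + 10x + 3
S_{-1/2} Δ f = -(1/2)x^3 + 3x^2 - 5x + 3
[Δ, S_{-1/2}] f = (3/4)x^3 - (27/8)x^2 + (9/2)x - 51/16
S_{-1/2} [Δ, S_{-1/2}] f = -(3/32)x^3 - (27/32)x^2 - (9/4)x - 51/16
Δ S_{-1/2} [Δ, S_{-1/2}] f = -(9/32)x^2 - (63/32)x - 51/16
Δ [Δ, S_{-1/2}] f = (9/4)x^2 - (9/2)x + 15/8
S_{-1/2} Δ [Δ, S_{-1/2}] f = (9/16)x^2 + (9/4)x + 15/8
[Δ, S_{-1/2}] [Δ, S_{-1/2}] f = -(27/32)x^2 - (135/32)x - 81/16

g(x) = -(27/32)x^2 - (135/32)x - 81/16


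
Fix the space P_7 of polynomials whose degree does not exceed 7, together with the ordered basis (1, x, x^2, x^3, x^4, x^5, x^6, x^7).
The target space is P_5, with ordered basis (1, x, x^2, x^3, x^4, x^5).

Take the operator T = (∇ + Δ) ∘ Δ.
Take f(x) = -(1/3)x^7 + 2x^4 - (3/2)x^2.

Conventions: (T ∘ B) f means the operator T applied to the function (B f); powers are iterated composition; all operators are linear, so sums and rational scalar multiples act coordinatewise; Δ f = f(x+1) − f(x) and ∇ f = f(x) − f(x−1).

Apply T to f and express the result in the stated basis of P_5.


g(x) = -28x^5 - 70x^4 - (560/3)x^3 - 162x^2 - (304/3)x - 16

Δ f = -(7/3)x^6 - 7x^5 - (35/3)x^4 - (11/3)x^3 + 5x^2 + (8/3)x + 1/6
∇ Δ f = -14x^5 - (70/3)x^3 + 24x^2 - (14/3)x + 1
Δ Δ f = -14x^5 - 70x^4 - (490/3)x^3 - 186x^2 - (290/3)x - 17
(∇ + Δ) Δ f = -28x^5 - 70x^4 - (560/3)x^3 - 162x^2 - (304/3)x - 16


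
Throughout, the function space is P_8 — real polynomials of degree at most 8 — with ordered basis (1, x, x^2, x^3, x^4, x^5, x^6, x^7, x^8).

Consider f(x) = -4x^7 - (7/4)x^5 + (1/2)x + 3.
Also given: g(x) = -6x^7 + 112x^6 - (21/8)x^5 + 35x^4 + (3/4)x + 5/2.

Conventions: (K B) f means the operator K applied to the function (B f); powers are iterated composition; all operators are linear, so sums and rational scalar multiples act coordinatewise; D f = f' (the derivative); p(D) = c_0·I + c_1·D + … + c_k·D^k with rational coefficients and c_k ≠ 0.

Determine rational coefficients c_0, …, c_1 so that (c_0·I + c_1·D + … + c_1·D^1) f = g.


c_0 = 3/2, c_1 = -4

D^0 f = -4x^7 - (7/4)x^5 + (1/2)x + 3
D^1 f = -28x^6 - (35/4)x^4 + 1/2
matching coefficients of g against c_0 f + c_1 Df + … from the top degree down determines the c_i
solution: c_0 = 3/2, c_1 = -4


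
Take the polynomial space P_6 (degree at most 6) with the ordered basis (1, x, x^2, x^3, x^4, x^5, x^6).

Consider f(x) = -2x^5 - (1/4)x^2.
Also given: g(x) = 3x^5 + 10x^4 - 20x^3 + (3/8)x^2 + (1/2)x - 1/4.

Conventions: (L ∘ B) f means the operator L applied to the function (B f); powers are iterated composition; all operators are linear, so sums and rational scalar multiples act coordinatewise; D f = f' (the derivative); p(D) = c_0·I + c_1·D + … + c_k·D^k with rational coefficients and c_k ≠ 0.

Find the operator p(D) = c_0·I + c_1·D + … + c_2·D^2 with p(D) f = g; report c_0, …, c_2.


p(D) = -(3/2)·I − D + (1/2)·D^2, i.e. c_0 = -3/2, c_1 = -1, c_2 = 1/2

D^0 f = -2x^5 - (1/4)x^2
D^1 f = -10x^4 - (1/2)x
D^2 f = -40x^3 - 1/2
matching coefficients of g against c_0 f + c_1 Df + … from the top degree down determines the c_i
solution: c_0 = -3/2, c_1 = -1, c_2 = 1/2


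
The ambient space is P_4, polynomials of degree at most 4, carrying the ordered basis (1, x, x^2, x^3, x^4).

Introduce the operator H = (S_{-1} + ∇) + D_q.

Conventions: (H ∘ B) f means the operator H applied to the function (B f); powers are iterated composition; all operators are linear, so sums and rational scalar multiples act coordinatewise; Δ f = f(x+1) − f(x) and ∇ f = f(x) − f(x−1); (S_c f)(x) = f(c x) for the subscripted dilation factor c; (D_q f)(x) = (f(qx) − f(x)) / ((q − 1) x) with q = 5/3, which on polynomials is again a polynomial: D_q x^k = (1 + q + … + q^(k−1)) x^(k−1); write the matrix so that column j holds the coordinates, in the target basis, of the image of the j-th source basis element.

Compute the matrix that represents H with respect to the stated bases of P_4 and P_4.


the matrix is [[1, 2, -1, 1, -1]; [0, -1, 14/3, -3, 4]; [0, 0, 1, 76/9, -6]; [0, 0, 0, -1, 380/27]; [0, 0, 0, 0, 1]] (rows listed top to bottom)

image of 1: 1
image of x: -x + 2
image of x^2: x^2 + (14/3)x - 1
image of x^3: -x^3 + (76/9)x^2 - 3x + 1
image of x^4: x^4 + (380/27)x^3 - 6x^2 + 4x - 1
each image's coordinates form column j of the matrix


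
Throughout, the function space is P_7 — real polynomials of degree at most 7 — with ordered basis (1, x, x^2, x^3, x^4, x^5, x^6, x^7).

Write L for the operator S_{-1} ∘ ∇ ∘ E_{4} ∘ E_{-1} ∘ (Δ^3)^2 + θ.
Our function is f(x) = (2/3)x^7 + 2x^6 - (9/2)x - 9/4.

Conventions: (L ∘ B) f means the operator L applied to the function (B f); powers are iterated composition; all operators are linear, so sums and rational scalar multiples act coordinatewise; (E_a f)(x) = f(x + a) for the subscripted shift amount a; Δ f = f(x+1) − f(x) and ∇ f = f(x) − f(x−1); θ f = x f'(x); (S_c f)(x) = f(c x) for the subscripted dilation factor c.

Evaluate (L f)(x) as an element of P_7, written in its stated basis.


g(x) = (14/3)x^7 + 12x^6 - (9/2)x + 3360

Δ f = (14/3)x^6 + 26x^5 + (160/3)x^4 + (190/3)x^3 + 44x^2 + (50/3)x - 11/6
Δ Δ f = 28x^5 + 200x^4 + (1700/3)x^3 + 840x^2 + (1948/3)x + 208
Δ Δ Δ f = 140x^4 + 1080x^3 + 3180x^2 + 4320x + 2284
Δ Δ^3 f = 560x^3 + 4080x^2 + 10160x + 8720
Δ Δ Δ^3 f = 1680x^2 + 9840x + 14800
Δ Δ Δ Δ^3 f = 3360x + 11520
E_{-1} (Δ^3)^2 f = 3360x + 8160
E_{4} E_{-1} (Δ^3)^2 f = 3360x + 21600
∇ E_{4} E_{-1} (Δ^3)^2 f = 3360
S_{-1} ∇ E_{4} E_{-1} (Δ^3)^2 f = 3360
θ f = (14/3)x^7 + 12x^6 - (9/2)x
(S_{-1} ∘ ∇ ∘ E_{4} ∘ E_{-1} ∘ (Δ^3)^2 + θ) f = (14/3)x^7 + 12x^6 - (9/2)x + 3360


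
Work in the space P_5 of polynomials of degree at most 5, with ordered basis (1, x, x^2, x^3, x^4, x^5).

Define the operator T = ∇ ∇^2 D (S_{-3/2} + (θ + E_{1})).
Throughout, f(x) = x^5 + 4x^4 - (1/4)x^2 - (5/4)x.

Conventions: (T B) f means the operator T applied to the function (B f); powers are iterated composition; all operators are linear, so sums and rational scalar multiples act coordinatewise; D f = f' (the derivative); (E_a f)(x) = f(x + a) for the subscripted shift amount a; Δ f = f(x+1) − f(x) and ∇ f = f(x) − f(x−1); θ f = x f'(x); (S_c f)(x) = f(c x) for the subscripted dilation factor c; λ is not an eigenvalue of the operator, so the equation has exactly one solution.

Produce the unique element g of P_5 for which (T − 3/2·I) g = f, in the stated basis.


the image equals g(x) = -(2/3)x^5 - (8/3)x^4 + (1/6)x^2 + (515/6)x - 3661/6

write g with unknown coordinates in the stated basis and equate coefficients in (T − 3/2·I) g = f
solving from the highest basis element down gives g = -(2/3)x^5 - (8/3)x^4 + (1/6)x^2 + (515/6)x - 3661/6
check: T g = (255/2)x - 3661/4
so T g − 3/2·g = x^5 + 4x^4 - (1/4)x^2 - (5/4)x = f ✓


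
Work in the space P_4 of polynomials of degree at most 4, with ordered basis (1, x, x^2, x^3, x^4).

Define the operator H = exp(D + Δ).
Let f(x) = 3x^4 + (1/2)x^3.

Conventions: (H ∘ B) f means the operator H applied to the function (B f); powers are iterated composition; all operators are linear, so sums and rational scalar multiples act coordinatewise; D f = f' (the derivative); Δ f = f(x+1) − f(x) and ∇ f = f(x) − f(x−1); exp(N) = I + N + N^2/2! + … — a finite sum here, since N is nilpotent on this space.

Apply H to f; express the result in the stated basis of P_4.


g(x) = 3x^4 + (49/2)x^3 + 93x^2 + (375/2)x + 327/2

order-1 term: 24x^3 + 21x^2 + (27/2)x + 7/2
order-2 term: 72x^2 + 78x + 36
order-3 term: 96x + 76
order-4 term: 48
the series for exp(D + Δ) f terminates at order 4
exp(D + Δ) f = 3x^4 + (49/2)x^3 + 93x^2 + (375/2)x + 327/2


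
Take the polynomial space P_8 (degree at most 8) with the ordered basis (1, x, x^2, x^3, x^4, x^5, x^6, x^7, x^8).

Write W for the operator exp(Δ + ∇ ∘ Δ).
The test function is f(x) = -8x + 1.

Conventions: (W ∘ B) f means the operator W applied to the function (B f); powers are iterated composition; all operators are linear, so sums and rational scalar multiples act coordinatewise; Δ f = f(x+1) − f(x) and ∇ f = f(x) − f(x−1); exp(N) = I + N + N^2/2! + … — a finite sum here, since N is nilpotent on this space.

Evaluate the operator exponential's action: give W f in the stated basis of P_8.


g(x) = -8x - 7

order-1 term: -8
the series for exp(Δ + ∇ ∘ Δ) f terminates at order 1
exp(Δ + ∇ ∘ Δ) f = -8x - 7


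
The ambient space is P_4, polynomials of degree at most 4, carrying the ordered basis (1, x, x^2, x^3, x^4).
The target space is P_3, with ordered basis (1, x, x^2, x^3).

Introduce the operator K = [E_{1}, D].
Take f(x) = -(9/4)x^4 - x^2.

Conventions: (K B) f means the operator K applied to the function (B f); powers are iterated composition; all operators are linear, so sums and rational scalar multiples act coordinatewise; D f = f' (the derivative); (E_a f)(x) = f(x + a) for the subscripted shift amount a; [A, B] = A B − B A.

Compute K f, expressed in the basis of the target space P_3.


D f = -9x^3 - 2x
E_{1} D f = -9x^3 - 27x^2 - 29x - 11
E_{1} f = -(9/4)x^4 - 9x^3 - (29/2)x^2 - 11x - 13/4
D E_{1} f = -9x^3 - 27x^2 - 29x - 11
[E_{1}, D] f = 0

the result is g(x) = 0


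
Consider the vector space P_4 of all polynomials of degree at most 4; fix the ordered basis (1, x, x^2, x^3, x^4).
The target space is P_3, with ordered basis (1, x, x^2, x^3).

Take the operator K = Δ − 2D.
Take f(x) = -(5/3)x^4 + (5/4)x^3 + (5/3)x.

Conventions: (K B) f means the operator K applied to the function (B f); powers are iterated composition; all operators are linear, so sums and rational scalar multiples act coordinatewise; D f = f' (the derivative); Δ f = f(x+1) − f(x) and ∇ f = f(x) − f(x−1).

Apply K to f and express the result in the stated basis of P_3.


the result is g(x) = (20/3)x^3 - (55/4)x^2 - (35/12)x - 25/12

Δ f = -(20/3)x^3 - (25/4)x^2 - (35/12)x + 5/4
D f = -(20/3)x^3 + (15/4)x^2 + 5/3
(-2D) f = (40/3)x^3 - (15/2)x^2 - 10/3
(Δ − 2D) f = (20/3)x^3 - (55/4)x^2 - (35/12)x - 25/12


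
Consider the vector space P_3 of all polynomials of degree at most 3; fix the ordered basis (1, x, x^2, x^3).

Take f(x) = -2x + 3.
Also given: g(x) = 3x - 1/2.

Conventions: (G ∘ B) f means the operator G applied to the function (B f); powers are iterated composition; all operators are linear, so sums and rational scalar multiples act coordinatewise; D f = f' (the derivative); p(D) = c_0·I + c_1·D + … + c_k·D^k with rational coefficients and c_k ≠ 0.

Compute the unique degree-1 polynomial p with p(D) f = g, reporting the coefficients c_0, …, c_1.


D^0 f = -2x + 3
D^1 f = -2
matching coefficients of g against c_0 f + c_1 Df + … from the top degree down determines the c_i
solution: c_0 = -3/2, c_1 = -2

p(D) = -(3/2)·I − 2·D, i.e. c_0 = -3/2, c_1 = -2


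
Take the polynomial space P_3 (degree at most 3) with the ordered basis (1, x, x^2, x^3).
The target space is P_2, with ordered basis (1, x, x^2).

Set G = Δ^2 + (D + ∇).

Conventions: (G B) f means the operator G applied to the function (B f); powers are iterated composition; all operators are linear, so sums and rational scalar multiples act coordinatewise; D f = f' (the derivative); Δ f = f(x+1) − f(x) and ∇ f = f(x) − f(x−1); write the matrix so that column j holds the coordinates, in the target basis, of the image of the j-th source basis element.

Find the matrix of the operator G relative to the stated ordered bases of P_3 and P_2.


image of 1: 0
image of x: 2
image of x^2: 4x + 1
image of x^3: 6x^2 + 3x + 7
each image's coordinates form column j of the matrix

the matrix is [[0, 2, 1, 7]; [0, 0, 4, 3]; [0, 0, 0, 6]] (rows listed top to bottom)


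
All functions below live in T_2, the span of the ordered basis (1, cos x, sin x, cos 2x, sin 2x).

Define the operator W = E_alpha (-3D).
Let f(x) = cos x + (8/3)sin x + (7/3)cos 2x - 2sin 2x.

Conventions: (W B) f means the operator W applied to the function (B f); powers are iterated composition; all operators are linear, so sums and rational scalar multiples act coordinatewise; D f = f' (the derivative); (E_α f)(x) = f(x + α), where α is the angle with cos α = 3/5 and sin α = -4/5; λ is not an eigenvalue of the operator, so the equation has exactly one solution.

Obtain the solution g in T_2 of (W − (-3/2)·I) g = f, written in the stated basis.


the result is g(x) = (26/27)cos x - (28/27)sin x - (658/2097)cos 2x + (1244/2097)sin 2x

write g with unknown coordinates in the stated basis and equate coefficients in (W − (-3/2)·I) g = f
solving from the highest basis element down gives g = (26/27)cos x - (28/27)sin x - (658/2097)cos 2x + (1244/2097)sin 2x
check: W g = -(4/9)cos x + (38/9)sin x + (1960/699)cos 2x - (2020/699)sin 2x
so W g − (-3/2)·g = cos x + (8/3)sin x + (7/3)cos 2x - 2sin 2x = f ✓


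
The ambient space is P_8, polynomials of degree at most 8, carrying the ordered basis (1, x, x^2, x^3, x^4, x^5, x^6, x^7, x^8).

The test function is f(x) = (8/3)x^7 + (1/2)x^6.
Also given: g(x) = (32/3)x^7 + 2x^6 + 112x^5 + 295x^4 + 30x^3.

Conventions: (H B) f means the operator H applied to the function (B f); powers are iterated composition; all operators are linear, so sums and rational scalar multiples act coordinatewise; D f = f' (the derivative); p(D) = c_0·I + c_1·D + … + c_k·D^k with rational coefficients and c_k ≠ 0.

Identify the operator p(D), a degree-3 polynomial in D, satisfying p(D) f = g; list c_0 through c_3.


D^0 f = (8/3)x^7 + (1/2)x^6
D^1 f = (56/3)x^6 + 3x^5
D^2 f = 112x^5 + 15x^4
D^3 f = 560x^4 + 60x^3
matching coefficients of g against c_0 f + c_1 Df + … from the top degree down determines the c_i
solution: c_0 = 4, c_1 = 0, c_2 = 1, c_3 = 1/2

p(D) = 4·I + D^2 + (1/2)·D^3, i.e. c_0 = 4, c_1 = 0, c_2 = 1, c_3 = 1/2


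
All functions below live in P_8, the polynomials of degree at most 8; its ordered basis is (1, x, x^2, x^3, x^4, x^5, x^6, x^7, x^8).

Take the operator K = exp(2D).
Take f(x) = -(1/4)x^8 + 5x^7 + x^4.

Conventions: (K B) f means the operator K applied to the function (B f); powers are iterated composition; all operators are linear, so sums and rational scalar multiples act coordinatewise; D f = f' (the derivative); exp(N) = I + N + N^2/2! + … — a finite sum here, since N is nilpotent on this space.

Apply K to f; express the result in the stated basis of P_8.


order-1 term: -4x^7 + 70x^6 + 8x^3
order-2 term: -28x^6 + 420x^5 + 24x^2
order-3 term: -112x^5 + 1400x^4 + 32x
order-4 term: -280x^4 + 2800x^3 + 16
order-5 term: -448x^3 + 3360x^2
order-6 term: -448x^2 + 2240x
order-7 term: -256x + 640
order-8 term: -64
the series for exp(2D) f terminates at order 8
exp(2D) f = -(1/4)x^8 + x^7 + 42x^6 + 308x^5 + 1121x^4 + 2360x^3 + 2936x^2 + 2016x + 592

the image equals g(x) = -(1/4)x^8 + x^7 + 42x^6 + 308x^5 + 1121x^4 + 2360x^3 + 2936x^2 + 2016x + 592


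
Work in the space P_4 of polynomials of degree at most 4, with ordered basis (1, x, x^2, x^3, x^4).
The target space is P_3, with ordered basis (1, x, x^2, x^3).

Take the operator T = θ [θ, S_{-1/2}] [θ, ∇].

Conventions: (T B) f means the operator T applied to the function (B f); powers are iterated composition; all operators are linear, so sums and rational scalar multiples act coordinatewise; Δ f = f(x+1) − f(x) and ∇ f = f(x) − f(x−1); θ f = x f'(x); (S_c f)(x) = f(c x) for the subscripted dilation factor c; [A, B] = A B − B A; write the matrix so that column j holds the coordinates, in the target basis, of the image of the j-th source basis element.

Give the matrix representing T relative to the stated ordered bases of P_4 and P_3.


the matrix is [[0, 0, 0, 0, 0]; [0, 0, 0, 0, 0]; [0, 0, 0, 0, 0]; [0, 0, 0, 0, 0]] (rows listed top to bottom)

image of 1: 0
image of x: 0
image of x^2: 0
image of x^3: 0
image of x^4: 0
each image's coordinates form column j of the matrix


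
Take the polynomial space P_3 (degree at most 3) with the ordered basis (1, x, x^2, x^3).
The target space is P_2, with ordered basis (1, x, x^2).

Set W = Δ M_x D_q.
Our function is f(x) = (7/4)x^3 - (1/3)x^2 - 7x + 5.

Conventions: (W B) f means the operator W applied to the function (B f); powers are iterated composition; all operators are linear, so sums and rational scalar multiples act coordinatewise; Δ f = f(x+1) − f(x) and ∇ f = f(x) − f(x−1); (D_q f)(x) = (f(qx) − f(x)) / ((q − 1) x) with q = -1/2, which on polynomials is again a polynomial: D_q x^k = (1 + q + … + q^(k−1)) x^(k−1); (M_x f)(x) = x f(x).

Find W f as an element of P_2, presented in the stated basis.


D_q f = (21/16)x^2 - (1/6)x - 7
M_x D_q f = (21/16)x^3 - (1/6)x^2 - 7x
Δ (M_x D_q) f = (63/16)x^2 + (173/48)x - 281/48

the image equals g(x) = (63/16)x^2 + (173/48)x - 281/48


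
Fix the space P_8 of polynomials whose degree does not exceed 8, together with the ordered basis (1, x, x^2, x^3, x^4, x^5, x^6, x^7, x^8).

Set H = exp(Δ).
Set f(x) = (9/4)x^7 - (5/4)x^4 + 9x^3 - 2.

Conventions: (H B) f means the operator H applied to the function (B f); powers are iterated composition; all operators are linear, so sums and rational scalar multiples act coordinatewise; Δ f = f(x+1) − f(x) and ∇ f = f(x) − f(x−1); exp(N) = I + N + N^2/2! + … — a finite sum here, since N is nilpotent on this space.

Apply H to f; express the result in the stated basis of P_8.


g(x) = (9/4)x^7 + (63/4)x^6 + (189/2)x^5 + (785/2)x^4 + (4741/4)x^3 + 2469x^2 + (12905/4)x + 3995/2

order-1 term: (63/4)x^6 + (189/4)x^5 + (315/4)x^4 + (295/4)x^3 + (267/4)x^2 + (151/4)x + 10
order-2 term: (189/4)x^5 + (945/4)x^4 + (2205/4)x^3 + (2805/4)x^2 + (2001/4)x + 160
order-3 term: (315/4)x^4 + (945/2)x^3 + (4725/4)x^2 + (2825/2)x + 2715/4
order-4 term: (315/4)x^3 + (945/2)x^2 + (4095/4)x + 3145/4
order-5 term: (189/4)x^2 + (945/4)x + 315
order-6 term: (63/4)x + 189/4
order-7 term: 9/4
the series for exp(Δ) f terminates at order 7
exp(Δ) f = (9/4)x^7 + (63/4)x^6 + (189/2)x^5 + (785/2)x^4 + (4741/4)x^3 + 2469x^2 + (12905/4)x + 3995/2


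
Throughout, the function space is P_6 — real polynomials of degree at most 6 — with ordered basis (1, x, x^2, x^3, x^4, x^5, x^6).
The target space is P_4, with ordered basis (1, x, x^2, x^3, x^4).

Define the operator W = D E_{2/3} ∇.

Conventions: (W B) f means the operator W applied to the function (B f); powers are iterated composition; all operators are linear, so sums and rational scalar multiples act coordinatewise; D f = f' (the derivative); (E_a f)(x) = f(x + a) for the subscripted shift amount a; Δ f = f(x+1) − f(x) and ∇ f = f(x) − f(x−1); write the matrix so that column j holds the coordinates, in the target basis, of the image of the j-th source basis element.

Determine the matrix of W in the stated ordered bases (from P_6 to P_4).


the matrix is [[0, 0, 2, 1, 4/3, 25/27, 22/27]; [0, 0, 0, 6, 4, 20/3, 50/9]; [0, 0, 0, 0, 12, 10, 20]; [0, 0, 0, 0, 0, 20, 20]; [0, 0, 0, 0, 0, 0, 30]] (rows listed top to bottom)

image of 1: 0
image of x: 0
image of x^2: 2
image of x^3: 6x + 1
image of x^4: 12x^2 + 4x + 4/3
image of x^5: 20x^3 + 10x^2 + (20/3)x + 25/27
image of x^6: 30x^4 + 20x^3 + 20x^2 + (50/9)x + 22/27
each image's coordinates form column j of the matrix


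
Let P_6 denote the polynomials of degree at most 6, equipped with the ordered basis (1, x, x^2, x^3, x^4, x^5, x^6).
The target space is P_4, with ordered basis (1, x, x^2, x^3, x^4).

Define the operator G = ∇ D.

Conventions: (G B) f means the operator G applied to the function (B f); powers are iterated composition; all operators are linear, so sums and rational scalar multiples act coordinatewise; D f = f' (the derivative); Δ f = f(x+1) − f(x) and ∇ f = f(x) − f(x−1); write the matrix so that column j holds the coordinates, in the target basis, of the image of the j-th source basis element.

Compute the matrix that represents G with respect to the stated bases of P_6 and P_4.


image of 1: 0
image of x: 0
image of x^2: 2
image of x^3: 6x - 3
image of x^4: 12x^2 - 12x + 4
image of x^5: 20x^3 - 30x^2 + 20x - 5
image of x^6: 30x^4 - 60x^3 + 60x^2 - 30x + 6
each image's coordinates form column j of the matrix

the matrix is [[0, 0, 2, -3, 4, -5, 6]; [0, 0, 0, 6, -12, 20, -30]; [0, 0, 0, 0, 12, -30, 60]; [0, 0, 0, 0, 0, 20, -60]; [0, 0, 0, 0, 0, 0, 30]] (rows listed top to bottom)


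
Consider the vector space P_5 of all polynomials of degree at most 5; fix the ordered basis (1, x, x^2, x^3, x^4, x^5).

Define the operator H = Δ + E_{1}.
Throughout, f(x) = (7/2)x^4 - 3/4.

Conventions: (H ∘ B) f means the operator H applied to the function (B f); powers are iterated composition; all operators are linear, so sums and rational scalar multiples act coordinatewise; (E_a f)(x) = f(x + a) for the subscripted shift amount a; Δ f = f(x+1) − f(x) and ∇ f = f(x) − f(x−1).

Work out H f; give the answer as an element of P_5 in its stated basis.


the image equals g(x) = (7/2)x^4 + 28x^3 + 42x^2 + 28x + 25/4

Δ f = 14x^3 + 21x^2 + 14x + 7/2
E_{1} f = (7/2)x^4 + 14x^3 + 21x^2 + 14x + 11/4
(Δ + E_{1}) f = (7/2)x^4 + 28x^3 + 42x^2 + 28x + 25/4


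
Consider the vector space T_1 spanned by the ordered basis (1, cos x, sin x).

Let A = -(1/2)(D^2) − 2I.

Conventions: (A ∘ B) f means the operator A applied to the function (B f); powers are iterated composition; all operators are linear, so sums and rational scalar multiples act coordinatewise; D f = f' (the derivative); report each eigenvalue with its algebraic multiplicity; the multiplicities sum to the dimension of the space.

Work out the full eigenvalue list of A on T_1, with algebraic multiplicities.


image of 1: -2
image of cos x: -(3/2)cos x
image of sin x: -(3/2)sin x
the matrix is diagonal; its diagonal is (-2, -3/2, -3/2)
for a triangular matrix the eigenvalues are the diagonal entries, with algebraic multiplicity their repetition count

λ = -2 (multiplicity 1), λ = -3/2 (multiplicity 2)


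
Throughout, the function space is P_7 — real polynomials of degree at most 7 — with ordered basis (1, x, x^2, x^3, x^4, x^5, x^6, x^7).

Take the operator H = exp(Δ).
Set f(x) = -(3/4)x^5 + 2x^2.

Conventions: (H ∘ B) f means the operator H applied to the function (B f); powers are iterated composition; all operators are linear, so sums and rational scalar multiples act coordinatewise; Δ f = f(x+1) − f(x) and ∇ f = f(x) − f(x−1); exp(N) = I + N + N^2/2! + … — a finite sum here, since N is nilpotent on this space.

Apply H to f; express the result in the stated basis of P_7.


order-1 term: -(15/4)x^4 - (15/2)x^3 - (15/2)x^2 + (1/4)x + 5/4
order-2 term: -(15/2)x^3 - (45/2)x^2 - (105/4)x - 37/4
order-3 term: -(15/2)x^2 - (45/2)x - 75/4
order-4 term: -(15/4)x - 15/2
order-5 term: -3/4
the series for exp(Δ) f terminates at order 5
exp(Δ) f = -(3/4)x^5 - (15/4)x^4 - 15x^3 - (71/2)x^2 - (209/4)x - 35

the result is g(x) = -(3/4)x^5 - (15/4)x^4 - 15x^3 - (71/2)x^2 - (209/4)x - 35


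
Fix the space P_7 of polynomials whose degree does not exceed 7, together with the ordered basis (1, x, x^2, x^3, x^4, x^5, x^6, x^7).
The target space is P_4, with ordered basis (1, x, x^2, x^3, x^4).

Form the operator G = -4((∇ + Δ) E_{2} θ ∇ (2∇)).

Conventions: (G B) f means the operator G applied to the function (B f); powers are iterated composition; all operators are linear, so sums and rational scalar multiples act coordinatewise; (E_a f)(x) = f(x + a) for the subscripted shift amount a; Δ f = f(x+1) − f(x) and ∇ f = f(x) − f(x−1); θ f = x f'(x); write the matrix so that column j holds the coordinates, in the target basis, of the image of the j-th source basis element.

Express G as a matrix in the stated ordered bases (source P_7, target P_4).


image of 1: 0
image of x: 0
image of x^2: 0
image of x^3: -96
image of x^4: -768x - 1152
image of x^5: -2880x^2 - 7680x - 5920
image of x^6: -7680x^3 - 28800x^2 - 44160x - 25920
image of x^7: -16800x^4 - 80640x^3 - 184800x^2 - 215040x - 101024
each image's coordinates form column j of the matrix

the matrix is [[0, 0, 0, -96, -1152, -5920, -25920, -101024]; [0, 0, 0, 0, -768, -7680, -44160, -215040]; [0, 0, 0, 0, 0, -2880, -28800, -184800]; [0, 0, 0, 0, 0, 0, -7680, -80640]; [0, 0, 0, 0, 0, 0, 0, -16800]] (rows listed top to bottom)


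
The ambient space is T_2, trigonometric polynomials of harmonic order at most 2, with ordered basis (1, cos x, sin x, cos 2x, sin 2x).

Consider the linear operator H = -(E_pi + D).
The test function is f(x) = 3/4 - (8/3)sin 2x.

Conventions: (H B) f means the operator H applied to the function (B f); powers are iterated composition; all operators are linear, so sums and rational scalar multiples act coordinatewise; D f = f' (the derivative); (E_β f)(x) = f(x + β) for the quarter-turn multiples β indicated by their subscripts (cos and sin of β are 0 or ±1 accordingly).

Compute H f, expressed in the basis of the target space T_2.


the result is g(x) = -3/4 + (16/3)cos 2x + (8/3)sin 2x

E_pi f = 3/4 - (8/3)sin 2x
D f = -(16/3)cos 2x
(E_pi + D) f = 3/4 - (16/3)cos 2x - (8/3)sin 2x
(-(E_pi + D)) f = -3/4 + (16/3)cos 2x + (8/3)sin 2x


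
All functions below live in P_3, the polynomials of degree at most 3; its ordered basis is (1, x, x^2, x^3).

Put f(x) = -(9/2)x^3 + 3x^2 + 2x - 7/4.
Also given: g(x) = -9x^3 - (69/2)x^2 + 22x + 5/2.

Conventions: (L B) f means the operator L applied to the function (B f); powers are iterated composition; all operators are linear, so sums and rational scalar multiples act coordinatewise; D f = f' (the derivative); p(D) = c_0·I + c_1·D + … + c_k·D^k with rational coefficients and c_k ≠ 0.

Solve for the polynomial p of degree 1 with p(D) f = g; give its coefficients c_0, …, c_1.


c_0 = 2, c_1 = 3

D^0 f = -(9/2)x^3 + 3x^2 + 2x - 7/4
D^1 f = -(27/2)x^2 + 6x + 2
matching coefficients of g against c_0 f + c_1 Df + … from the top degree down determines the c_i
solution: c_0 = 2, c_1 = 3


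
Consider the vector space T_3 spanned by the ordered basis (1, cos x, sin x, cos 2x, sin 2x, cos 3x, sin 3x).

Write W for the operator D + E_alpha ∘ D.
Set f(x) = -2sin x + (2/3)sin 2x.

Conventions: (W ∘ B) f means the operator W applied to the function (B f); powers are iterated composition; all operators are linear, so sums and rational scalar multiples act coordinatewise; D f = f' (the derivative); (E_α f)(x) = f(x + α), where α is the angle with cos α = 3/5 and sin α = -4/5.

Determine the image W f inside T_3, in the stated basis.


the image equals g(x) = -(16/5)cos x - (8/5)sin x + (24/25)cos 2x + (32/25)sin 2x

D f = -2cos x + (4/3)cos 2x
D f = -2cos x + (4/3)cos 2x
E_alpha D f = -(6/5)cos x - (8/5)sin x - (28/75)cos 2x + (32/25)sin 2x
(D + E_alpha ∘ D) f = -(16/5)cos x - (8/5)sin x + (24/25)cos 2x + (32/25)sin 2x


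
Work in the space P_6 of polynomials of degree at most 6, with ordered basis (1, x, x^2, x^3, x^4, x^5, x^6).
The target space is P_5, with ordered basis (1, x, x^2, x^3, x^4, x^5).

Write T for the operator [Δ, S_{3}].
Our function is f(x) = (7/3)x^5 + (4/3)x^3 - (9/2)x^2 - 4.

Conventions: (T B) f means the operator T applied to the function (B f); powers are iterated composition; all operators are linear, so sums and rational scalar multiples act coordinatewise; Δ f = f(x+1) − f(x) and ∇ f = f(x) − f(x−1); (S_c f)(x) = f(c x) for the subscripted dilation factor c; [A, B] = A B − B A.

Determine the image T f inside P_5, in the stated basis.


S_{3} f = 567x^5 + 36x^3 - (81/2)x^2 - 4
Δ S_{3} f = 2835x^4 + 5670x^3 + 5778x^2 + 2862x + 1125/2
Δ f = (35/3)x^4 + (70/3)x^3 + (82/3)x^2 + (20/3)x - 5/6
S_{3} Δ f = 945x^4 + 630x^3 + 246x^2 + 20x - 5/6
[Δ, S_{3}] f = 1890x^4 + 5040x^3 + 5532x^2 + 2842x + 1690/3

the image equals g(x) = 1890x^4 + 5040x^3 + 5532x^2 + 2842x + 1690/3


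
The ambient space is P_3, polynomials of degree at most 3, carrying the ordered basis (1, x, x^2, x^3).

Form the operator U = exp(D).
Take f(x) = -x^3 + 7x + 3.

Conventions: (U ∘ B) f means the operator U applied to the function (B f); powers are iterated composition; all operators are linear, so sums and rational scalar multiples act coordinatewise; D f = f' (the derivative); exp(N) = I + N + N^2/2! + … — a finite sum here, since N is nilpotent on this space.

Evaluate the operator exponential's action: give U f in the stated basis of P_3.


order-1 term: -3x^2 + 7
order-2 term: -3x
order-3 term: -1
the series for exp(D) f terminates at order 3
exp(D) f = -x^3 - 3x^2 + 4x + 9

the result is g(x) = -x^3 - 3x^2 + 4x + 9


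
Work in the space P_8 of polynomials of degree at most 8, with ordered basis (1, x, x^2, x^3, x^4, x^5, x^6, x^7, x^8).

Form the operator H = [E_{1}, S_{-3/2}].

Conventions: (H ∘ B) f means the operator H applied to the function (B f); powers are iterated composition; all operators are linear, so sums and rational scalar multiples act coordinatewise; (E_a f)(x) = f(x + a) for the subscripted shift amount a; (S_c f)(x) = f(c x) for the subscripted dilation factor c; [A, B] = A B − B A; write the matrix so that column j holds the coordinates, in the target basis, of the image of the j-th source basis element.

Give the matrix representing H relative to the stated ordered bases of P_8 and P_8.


image of 1: 0
image of x: -5/2
image of x^2: (15/2)x + 5/4
image of x^3: -(135/8)x^2 - (45/8)x - 35/8
image of x^4: (135/4)x^3 + (135/8)x^2 + (105/4)x + 65/16
image of x^5: -(2025/32)x^4 - (675/16)x^3 - (1575/16)x^2 - (975/32)x - 275/32
image of x^6: (3645/32)x^5 + (6075/64)x^4 + (4725/16)x^3 + (8775/64)x^2 + (2475/32)x + 665/64
image of x^7: -(25515/128)x^6 - (25515/128)x^5 - (99225/128)x^4 - (61425/128)x^3 - (51975/128)x^2 - (13965/128)x - 2315/128
image of x^8: (10935/32)x^7 + (25515/64)x^6 + (59535/32)x^5 + (184275/128)x^4 + (51975/32)x^3 + (41895/64)x^2 + (6945/32)x + 6305/256
each image's coordinates form column j of the matrix

the matrix is [[0, -5/2, 5/4, -35/8, 65/16, -275/32, 665/64, -2315/128, 6305/256]; [0, 0, 15/2, -45/8, 105/4, -975/32, 2475/32, -13965/128, 6945/32]; [0, 0, 0, -135/8, 135/8, -1575/16, 8775/64, -51975/128, 41895/64]; [0, 0, 0, 0, 135/4, -675/16, 4725/16, -61425/128, 51975/32]; [0, 0, 0, 0, 0, -2025/32, 6075/64, -99225/128, 184275/128]; [0, 0, 0, 0, 0, 0, 3645/32, -25515/128, 59535/32]; [0, 0, 0, 0, 0, 0, 0, -25515/128, 25515/64]; [0, 0, 0, 0, 0, 0, 0, 0, 10935/32]; [0, 0, 0, 0, 0, 0, 0, 0, 0]] (rows listed top to bottom)
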